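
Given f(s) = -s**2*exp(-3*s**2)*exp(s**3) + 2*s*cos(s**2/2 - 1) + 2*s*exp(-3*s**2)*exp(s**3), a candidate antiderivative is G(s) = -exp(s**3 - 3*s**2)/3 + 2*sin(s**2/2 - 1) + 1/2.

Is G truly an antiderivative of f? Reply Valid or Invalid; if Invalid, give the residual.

d/ds[G] = -s**2*exp(-3*s**2)*exp(s**3) + 2*s*cos(s**2/2 - 1) + 2*s*exp(-3*s**2)*exp(s**3)
This equals f(s) exactly, so the claim holds.

Valid - differentiating G returns exactly f.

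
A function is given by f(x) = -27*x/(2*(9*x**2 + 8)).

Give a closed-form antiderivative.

f matches the chain-rule pattern g'(h)*h' with inner function h(x) = 3*x**2/2 + 4/3; substituting u = h(x) collapses the integral.
Check: d/dx[-3*log(3*x**2/2 + 4/3)/4] = -27*x/(18*x**2 + 16), which equals f(x).

An antiderivative is F(x) = -3*log(3*x**2/2 + 4/3)/4.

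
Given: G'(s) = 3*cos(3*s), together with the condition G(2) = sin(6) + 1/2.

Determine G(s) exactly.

For G(s) to be correct, d/ds[G] must agree with the stated G'(s) identically.
A general antiderivative is sin(3*s) + C.
The condition gives C = sin(6) + 1/2 - (sin(6)) = 1/2.
So G(s) = sin(3*s) + 1/2.
Check: d/ds[sin(3*s) + 1/2] = 3*cos(3*s) = G'(s).

G(s) = sin(3*s) + 1/2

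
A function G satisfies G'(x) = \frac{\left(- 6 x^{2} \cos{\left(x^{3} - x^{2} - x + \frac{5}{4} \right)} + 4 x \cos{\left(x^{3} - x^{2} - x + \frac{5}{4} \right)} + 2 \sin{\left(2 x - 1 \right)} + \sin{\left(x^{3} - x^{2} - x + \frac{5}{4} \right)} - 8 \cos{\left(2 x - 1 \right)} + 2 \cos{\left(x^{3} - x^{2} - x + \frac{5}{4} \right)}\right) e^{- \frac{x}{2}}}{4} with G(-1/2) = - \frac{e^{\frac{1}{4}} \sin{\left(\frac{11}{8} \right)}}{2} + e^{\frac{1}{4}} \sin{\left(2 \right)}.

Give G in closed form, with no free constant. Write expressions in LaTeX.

G(x) = - \frac{\left(2 \sin{\left(2 x - 1 \right)} + \sin{\left(x^{3} - x^{2} - x + \frac{5}{4} \right)}\right) e^{- \frac{x}{2}}}{2}

Recognize the product-rule pattern: G'(x) = u'v + uv' with u = - \sin{\left(2 x - 1 \right)} - \frac{\sin{\left(x^{3} - x^{2} - x + \frac{5}{4} \right)}}{2}, v = e^{- \frac{x}{2}}, so integration by parts undoes it.
A general antiderivative is - \frac{\left(2 \sin{\left(2 x - 1 \right)} + \sin{\left(x^{3} - x^{2} - x + \frac{5}{4} \right)}\right) e^{- \frac{x}{2}}}{2} + C.
The condition gives C = - \frac{e^{\frac{1}{4}} \sin{\left(\frac{11}{8} \right)}}{2} + e^{\frac{1}{4}} \sin{\left(2 \right)} - (- \frac{e^{\frac{1}{4}} \sin{\left(\frac{11}{8} \right)}}{2} + e^{\frac{1}{4}} \sin{\left(2 \right)}) = 0.
So G(x) = - \frac{\left(2 \sin{\left(2 x - 1 \right)} + \sin{\left(x^{3} - x^{2} - x + \frac{5}{4} \right)}\right) e^{- \frac{x}{2}}}{2}.
Check: d/dx[- \frac{\left(2 \sin{\left(2 x - 1 \right)} + \sin{\left(x^{3} - x^{2} - x + \frac{5}{4} \right)}\right) e^{- \frac{x}{2}}}{2}] = \frac{\left(- 6 x^{2} \cos{\left(x^{3} - x^{2} - x + \frac{5}{4} \right)} + 4 x \cos{\left(x^{3} - x^{2} - x + \frac{5}{4} \right)} + 2 \sin{\left(2 x - 1 \right)} + \sin{\left(x^{3} - x^{2} - x + \frac{5}{4} \right)} - 8 \cos{\left(2 x - 1 \right)} + 2 \cos{\left(x^{3} - x^{2} - x + \frac{5}{4} \right)}\right) e^{- \frac{x}{2}}}{4} = G'(x).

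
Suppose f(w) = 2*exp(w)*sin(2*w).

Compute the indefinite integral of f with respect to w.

Differentiate the proposed F(w) back; it has to land on f(w) exactly.
Check: d/dw[2*(sin(2*w) - 2*cos(2*w))*exp(w)/5] = 2*exp(w)*sin(2*w) = f(w).

F(w) = 2*(sin(2*w) - 2*cos(2*w))*exp(w)/5 + C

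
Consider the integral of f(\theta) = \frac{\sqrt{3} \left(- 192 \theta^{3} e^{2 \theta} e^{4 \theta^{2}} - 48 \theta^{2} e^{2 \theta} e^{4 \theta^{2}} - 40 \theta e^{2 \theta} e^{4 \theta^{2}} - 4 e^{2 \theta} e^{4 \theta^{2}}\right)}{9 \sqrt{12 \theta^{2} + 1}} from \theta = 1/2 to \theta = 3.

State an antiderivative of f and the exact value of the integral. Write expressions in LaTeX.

An antiderivative F(\theta) passes only if d/d\theta[F] lands on f(\theta) exactly.
F(\theta) = - \frac{2 \sqrt{3} \sqrt{12 \theta^{2} + 1} e^{2 \theta} e^{4 \theta^{2}}}{9} is an antiderivative of f.
Check: d/d\theta[- \frac{2 \sqrt{3} \sqrt{12 \theta^{2} + 1} e^{2 \theta} e^{4 \theta^{2}}}{9}] = \frac{- 192 \sqrt{3} \theta^{3} e^{2 \theta} e^{4 \theta^{2}} - 48 \sqrt{3} \theta^{2} e^{2 \theta} e^{4 \theta^{2}} - 40 \sqrt{3} \theta e^{2 \theta} e^{4 \theta^{2}} - 4 \sqrt{3} e^{2 \theta} e^{4 \theta^{2}}}{9 \sqrt{12 \theta^{2} + 1}}, which equals f(\theta).
F(3) = - \frac{2 \sqrt{327} e^{42}}{9}; F(1/2) = - \frac{4 \sqrt{3} e^{2}}{9}.
Integral = F(3) - F(1/2) = - \frac{2 \sqrt{327} e^{42}}{9} + \frac{4 \sqrt{3} e^{2}}{9}.

Antiderivative: F(\theta) = - \frac{2 \sqrt{3} \sqrt{12 \theta^{2} + 1} e^{2 \theta} e^{4 \theta^{2}}}{9}; value = - \frac{2 \sqrt{327} e^{42}}{9} + \frac{4 \sqrt{3} e^{2}}{9}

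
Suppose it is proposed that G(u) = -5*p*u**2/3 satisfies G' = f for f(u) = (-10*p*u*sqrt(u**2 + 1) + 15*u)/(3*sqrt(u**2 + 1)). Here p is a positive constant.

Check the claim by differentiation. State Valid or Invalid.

Invalid: d/du[G] - f = -5*u/sqrt(u**2 + 1), which is not 0.

d/du[G] = -10*p*u/3
d/du[G] - f(u) = -5*u/sqrt(u**2 + 1) != 0.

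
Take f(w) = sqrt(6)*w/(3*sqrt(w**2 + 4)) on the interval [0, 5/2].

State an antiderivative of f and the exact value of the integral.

Antiderivative: F(w) = sqrt(6)*sqrt(w**2 + 4)/3; value = -2*sqrt(6)/3 + sqrt(246)/6

The substitution u = 3*w**2/2 + 6 works: f is exactly (dF/du)*(du/dw) for that inner function.
F(w) = sqrt(6)*sqrt(w**2 + 4)/3 is an antiderivative of f.
Check: d/dw[sqrt(6)*sqrt(w**2 + 4)/3] = sqrt(6)*w/(3*sqrt(w**2 + 4)) = f(w).
F(5/2) = sqrt(246)/6; F(0) = 2*sqrt(6)/3.
Integral = F(5/2) - F(0) = -2*sqrt(6)/3 + sqrt(246)/6.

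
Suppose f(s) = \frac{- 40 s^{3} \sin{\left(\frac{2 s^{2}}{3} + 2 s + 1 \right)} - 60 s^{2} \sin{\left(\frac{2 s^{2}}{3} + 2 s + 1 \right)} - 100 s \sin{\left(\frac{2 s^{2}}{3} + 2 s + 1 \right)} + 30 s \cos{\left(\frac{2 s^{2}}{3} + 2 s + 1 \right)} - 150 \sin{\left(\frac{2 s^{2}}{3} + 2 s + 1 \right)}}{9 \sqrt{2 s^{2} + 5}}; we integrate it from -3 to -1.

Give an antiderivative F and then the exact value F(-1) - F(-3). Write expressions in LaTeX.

f has the shape u'v + uv' for u = \frac{5 \sqrt{2 s^{2} + 5}}{3} and v = \cos{\left(\frac{2 s^{2}}{3} + 2 s + 1 \right)} — it is the derivative of the product u*v.
F(s) = \frac{5 \sqrt{2 s^{2} + 5} \cos{\left(\frac{2 s^{2}}{3} + 2 s + 1 \right)}}{3} is an antiderivative of f.
Check: d/ds[\frac{5 \sqrt{2 s^{2} + 5} \cos{\left(\frac{2 s^{2}}{3} + 2 s + 1 \right)}}{3}] = \frac{- 40 s^{3} \sin{\left(\frac{2 s^{2}}{3} + 2 s + 1 \right)} - 60 s^{2} \sin{\left(\frac{2 s^{2}}{3} + 2 s + 1 \right)} - 100 s \sin{\left(\frac{2 s^{2}}{3} + 2 s + 1 \right)} + 30 s \cos{\left(\frac{2 s^{2}}{3} + 2 s + 1 \right)} - 150 \sin{\left(\frac{2 s^{2}}{3} + 2 s + 1 \right)}}{9 \sqrt{2 s^{2} + 5}} = f(s).
F(-1) = \frac{5 \sqrt{7} \cos{\left(\frac{1}{3} \right)}}{3}; F(-3) = \frac{5 \sqrt{23} \cos{\left(1 \right)}}{3}.
Integral = F(-1) - F(-3) = - \frac{5 \sqrt{23} \cos{\left(1 \right)}}{3} + \frac{5 \sqrt{7} \cos{\left(\frac{1}{3} \right)}}{3}.

Antiderivative: F(s) = \frac{5 \sqrt{2 s^{2} + 5} \cos{\left(\frac{2 s^{2}}{3} + 2 s + 1 \right)}}{3}; value = - \frac{5 \sqrt{23} \cos{\left(1 \right)}}{3} + \frac{5 \sqrt{7} \cos{\left(\frac{1}{3} \right)}}{3}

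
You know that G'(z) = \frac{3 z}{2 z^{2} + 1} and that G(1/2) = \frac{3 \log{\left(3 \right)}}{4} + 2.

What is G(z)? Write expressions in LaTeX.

G'(z) matches the chain-rule pattern g'(h)*h' with inner function h(z) = 4 z^{2} + 2; substituting u = h(z) collapses the integral.
A general antiderivative is \frac{3 \log{\left(4 z^{2} + 2 \right)}}{4} + C.
The condition gives C = \frac{3 \log{\left(3 \right)}}{4} + 2 - (\frac{3 \log{\left(3 \right)}}{4}) = 2.
So G(z) = \frac{3 \log{\left(2 z^{2} + 1 \right)}}{4} + \frac{3 \log{\left(2 \right)}}{4} + 2.
Check: d/dz[\frac{3 \log{\left(2 z^{2} + 1 \right)}}{4} + \frac{3 \log{\left(2 \right)}}{4} + 2] = \frac{3 z}{2 z^{2} + 1} = G'(z).

G(z) = \frac{3 \log{\left(2 z^{2} + 1 \right)}}{4} + \frac{3 \log{\left(2 \right)}}{4} + 2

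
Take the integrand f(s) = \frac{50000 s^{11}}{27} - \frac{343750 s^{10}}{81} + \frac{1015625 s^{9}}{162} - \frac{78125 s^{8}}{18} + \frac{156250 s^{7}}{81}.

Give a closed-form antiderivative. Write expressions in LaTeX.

An antiderivative is F(s) = \frac{3125 s^{8} \left(\frac{4 s^{2}}{3} - \frac{5 s}{3} + \frac{5}{3}\right)^{2}}{36}.

f has the shape u'v + uv' for u = \frac{3125 s^{8}}{36} and v = \left(\frac{4 s^{2}}{3} - \frac{5 s}{3} + \frac{5}{3}\right)^{2} — it is the derivative of the product u*v.
Check: d/ds[\frac{3125 s^{8} \left(\frac{4 s^{2}}{3} - \frac{5 s}{3} + \frac{5}{3}\right)^{2}}{36}] = \frac{50000 s^{11}}{27} - \frac{343750 s^{10}}{81} + \frac{1015625 s^{9}}{162} - \frac{78125 s^{8}}{18} + \frac{156250 s^{7}}{81} = f(s).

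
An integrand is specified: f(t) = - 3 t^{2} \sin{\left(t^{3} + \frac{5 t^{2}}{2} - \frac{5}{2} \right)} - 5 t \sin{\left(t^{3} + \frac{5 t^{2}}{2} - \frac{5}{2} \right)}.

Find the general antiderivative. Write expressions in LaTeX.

f matches the chain-rule pattern g'(h)*h' with inner function h(t) = t^{3} + \frac{5 t^{2}}{2} - \frac{5}{2}; substituting u = h(t) collapses the integral.
Check: d/dt[\cos{\left(t^{3} + \frac{5 t^{2}}{2} - \frac{5}{2} \right)}] = - 3 t^{2} \sin{\left(t^{3} + \frac{5 t^{2}}{2} - \frac{5}{2} \right)} - 5 t \sin{\left(t^{3} + \frac{5 t^{2}}{2} - \frac{5}{2} \right)} = f(t).

F(t) = \cos{\left(t^{3} + \frac{5 t^{2}}{2} - \frac{5}{2} \right)} + C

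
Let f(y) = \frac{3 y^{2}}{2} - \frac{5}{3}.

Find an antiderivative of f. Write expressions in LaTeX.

Recover f(y) by differentiating a candidate F(y); any mismatch rules it out.
Check: d/dy[\frac{y \left(3 y^{2} - 10\right)}{6}] = \frac{3 y^{2}}{2} - \frac{5}{3} = f(y).

An antiderivative is F(y) = \frac{y \left(3 y^{2} - 10\right)}{6}.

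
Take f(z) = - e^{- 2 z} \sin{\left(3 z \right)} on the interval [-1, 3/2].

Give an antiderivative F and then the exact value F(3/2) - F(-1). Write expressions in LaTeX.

A candidate is checked by its d/dz: the result must match f(z).
F(z) = \frac{\left(2 \sin{\left(3 z \right)} + 3 \cos{\left(3 z \right)}\right) e^{- 2 z}}{13} is an antiderivative of f.
Check: d/dz[\frac{\left(2 \sin{\left(3 z \right)} + 3 \cos{\left(3 z \right)}\right) e^{- 2 z}}{13}] = - e^{- 2 z} \sin{\left(3 z \right)} = f(z).
F(3/2) = \frac{2 \sin{\left(\frac{9}{2} \right)}}{13 e^{3}} + \frac{3 \cos{\left(\frac{9}{2} \right)}}{13 e^{3}}; F(-1) = \frac{3 e^{2} \cos{\left(3 \right)}}{13} - \frac{2 e^{2} \sin{\left(3 \right)}}{13}.
Integral = F(3/2) - F(-1) = \frac{2 \sin{\left(\frac{9}{2} \right)}}{13 e^{3}} + \frac{3 \cos{\left(\frac{9}{2} \right)}}{13 e^{3}} + \frac{2 e^{2} \sin{\left(3 \right)}}{13} - \frac{3 e^{2} \cos{\left(3 \right)}}{13}.

Antiderivative: F(z) = \frac{\left(2 \sin{\left(3 z \right)} + 3 \cos{\left(3 z \right)}\right) e^{- 2 z}}{13}; value = \frac{2 \sin{\left(\frac{9}{2} \right)}}{13 e^{3}} + \frac{3 \cos{\left(\frac{9}{2} \right)}}{13 e^{3}} + \frac{2 e^{2} \sin{\left(3 \right)}}{13} - \frac{3 e^{2} \cos{\left(3 \right)}}{13}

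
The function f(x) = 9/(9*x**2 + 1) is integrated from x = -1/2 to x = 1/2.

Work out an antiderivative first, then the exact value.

Since d/dx undoes antidifferentiation here, F'(x) = f(x) is required of F(x).
F(x) = 3*atan(3*x) is an antiderivative of f.
Check: d/dx[3*atan(3*x)] = 9/(9*x**2 + 1) = f(x).
F(1/2) = 3*atan(3/2); F(-1/2) = -3*atan(3/2).
Integral = F(1/2) - F(-1/2) = 6*atan(3/2).

Antiderivative: F(x) = 3*atan(3*x); value = 6*atan(3/2)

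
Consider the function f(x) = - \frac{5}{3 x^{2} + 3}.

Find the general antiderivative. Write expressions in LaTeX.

Any candidate F(x) must reproduce f(x) exactly when differentiated.
Check: d/dx[- \frac{5 \operatorname{atan}{\left(x \right)}}{3}] = - \frac{5}{3 x^{2} + 3} = f(x).

F(x) = - \frac{5 \operatorname{atan}{\left(x \right)}}{3} + C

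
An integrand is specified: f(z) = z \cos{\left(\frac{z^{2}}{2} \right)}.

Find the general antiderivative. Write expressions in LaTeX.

F(z) = \sin{\left(\frac{z^{2}}{2} \right)} + C

f matches the chain-rule pattern g'(h)*h' with inner function h(z) = \frac{z^{2}}{2}; substituting u = h(z) collapses the integral.
Check: d/dz[\sin{\left(\frac{z^{2}}{2} \right)}] = z \cos{\left(\frac{z^{2}}{2} \right)} = f(z).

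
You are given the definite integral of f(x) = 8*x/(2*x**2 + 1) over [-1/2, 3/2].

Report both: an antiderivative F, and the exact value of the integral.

Antiderivative: F(x) = 2*log(2*x**2 + 1); value = -2*log(3/2) + 2*log(11/2)

The substitution u = 2*x**2 + 1 works: f is exactly (dF/du)*(du/dx) for that inner function.
F(x) = 2*log(2*x**2 + 1) is an antiderivative of f.
Check: d/dx[2*log(2*x**2 + 1)] = 8*x/(2*x**2 + 1) = f(x).
F(3/2) = 2*log(11/2); F(-1/2) = 2*log(3/2).
Integral = F(3/2) - F(-1/2) = -2*log(3/2) + 2*log(11/2).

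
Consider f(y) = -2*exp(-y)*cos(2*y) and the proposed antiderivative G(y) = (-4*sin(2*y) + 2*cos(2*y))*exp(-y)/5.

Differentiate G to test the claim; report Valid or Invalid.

d/dy[G] = -2*exp(-y)*cos(2*y)
This equals f(y) exactly, so the claim holds.

Valid - the claim checks out under differentiation.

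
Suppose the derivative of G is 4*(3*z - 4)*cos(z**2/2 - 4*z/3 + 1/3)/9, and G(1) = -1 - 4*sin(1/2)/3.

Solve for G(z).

G(z) = (4*sin(z**2/2 - 4*z/3 + 1/3) - 3)/3

The substitution u = z**2/2 - 4*z/3 + 1/3 works: G'(z) is exactly (dG/du)*(du/dz) for that inner function.
A general antiderivative is 4*sin(z**2/2 - 4*z/3 + 1/3)/3 + C.
The condition gives C = -1 - 4*sin(1/2)/3 - (-4*sin(1/2)/3) = -1.
So G(z) = (4*sin(z**2/2 - 4*z/3 + 1/3) - 3)/3.
Check: d/dz[(4*sin(z**2/2 - 4*z/3 + 1/3) - 3)/3] = 4*z*cos(z**2/2 - 4*z/3 + 1/3)/3 - 16*cos(z**2/2 - 4*z/3 + 1/3)/9, which equals G'(z).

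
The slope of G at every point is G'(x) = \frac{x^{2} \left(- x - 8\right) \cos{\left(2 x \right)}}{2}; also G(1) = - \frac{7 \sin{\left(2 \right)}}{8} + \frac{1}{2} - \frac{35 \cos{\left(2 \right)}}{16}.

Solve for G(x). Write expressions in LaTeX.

A candidate passes only if d/dx[G] lands on the given G'(x) exactly.
A general antiderivative is - \frac{x^{3} \sin{\left(2 x \right)}}{4} - 2 x^{2} \sin{\left(2 x \right)} - \frac{3 x^{2} \cos{\left(2 x \right)}}{8} + \frac{3 x \sin{\left(2 x \right)}}{8} - 2 x \cos{\left(2 x \right)} + \sin{\left(2 x \right)} + \frac{3 \cos{\left(2 x \right)}}{16} + C.
The condition gives C = - \frac{7 \sin{\left(2 \right)}}{8} + \frac{1}{2} - \frac{35 \cos{\left(2 \right)}}{16} - (- \frac{7 \sin{\left(2 \right)}}{8} - \frac{35 \cos{\left(2 \right)}}{16}) = \frac{1}{2}.
So G(x) = - \frac{x^{3} \sin{\left(2 x \right)}}{4} - 2 x^{2} \sin{\left(2 x \right)} - \frac{3 x^{2} \cos{\left(2 x \right)}}{8} + \frac{3 x \sin{\left(2 x \right)}}{8} - 2 x \cos{\left(2 x \right)} + \sin{\left(2 x \right)} + \frac{3 \cos{\left(2 x \right)}}{16} + \frac{1}{2}.
Check: d/dx[- \frac{x^{3} \sin{\left(2 x \right)}}{4} - 2 x^{2} \sin{\left(2 x \right)} - \frac{3 x^{2} \cos{\left(2 x \right)}}{8} + \frac{3 x \sin{\left(2 x \right)}}{8} - 2 x \cos{\left(2 x \right)} + \sin{\left(2 x \right)} + \frac{3 \cos{\left(2 x \right)}}{16} + \frac{1}{2}] = - \frac{x^{3} \cos{\left(2 x \right)}}{2} - 4 x^{2} \cos{\left(2 x \right)}, which equals G'(x).

G(x) = - \frac{x^{3} \sin{\left(2 x \right)}}{4} - 2 x^{2} \sin{\left(2 x \right)} - \frac{3 x^{2} \cos{\left(2 x \right)}}{8} + \frac{3 x \sin{\left(2 x \right)}}{8} - 2 x \cos{\left(2 x \right)} + \sin{\left(2 x \right)} + \frac{3 \cos{\left(2 x \right)}}{16} + \frac{1}{2}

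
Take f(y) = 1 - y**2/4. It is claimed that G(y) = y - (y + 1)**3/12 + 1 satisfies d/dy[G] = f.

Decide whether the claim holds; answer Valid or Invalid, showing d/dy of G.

Invalid: d/dy[G] - f = -y/2 - 1/4, which is not 0.

d/dy[G] = -y**2/4 - y/2 + 3/4
d/dy[G] - f(y) = -y/2 - 1/4 != 0.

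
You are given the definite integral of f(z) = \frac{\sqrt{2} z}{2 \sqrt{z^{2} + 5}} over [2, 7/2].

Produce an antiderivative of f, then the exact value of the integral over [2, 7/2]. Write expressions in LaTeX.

The substitution u = \frac{z^{2}}{2} + \frac{5}{2} works: f is exactly (dF/du)*(du/dz) for that inner function.
F(z) = \frac{\sqrt{2} \sqrt{z^{2} + 5}}{2} is an antiderivative of f.
Check: d/dz[\frac{\sqrt{2} \sqrt{z^{2} + 5}}{2}] = \frac{\sqrt{2} z}{2 \sqrt{z^{2} + 5}} = f(z).
F(7/2) = \frac{\sqrt{138}}{4}; F(2) = \frac{3 \sqrt{2}}{2}.
Integral = F(7/2) - F(2) = - \frac{3 \sqrt{2}}{2} + \frac{\sqrt{138}}{4}.

Antiderivative: F(z) = \frac{\sqrt{2} \sqrt{z^{2} + 5}}{2}; value = - \frac{3 \sqrt{2}}{2} + \frac{\sqrt{138}}{4}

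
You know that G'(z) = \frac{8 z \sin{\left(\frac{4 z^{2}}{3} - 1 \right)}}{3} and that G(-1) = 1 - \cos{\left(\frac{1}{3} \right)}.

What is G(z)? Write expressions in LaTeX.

G'(z) matches the chain-rule pattern g'(h)*h' with inner function h(z) = \frac{4 z^{2}}{3} - 1; substituting u = h(z) collapses the integral.
A general antiderivative is - \cos{\left(\frac{4 z^{2}}{3} - 1 \right)} + C.
The condition gives C = 1 - \cos{\left(\frac{1}{3} \right)} - (- \cos{\left(\frac{1}{3} \right)}) = 1.
So G(z) = 1 - \cos{\left(\frac{4 z^{2}}{3} - 1 \right)}.
Check: d/dz[1 - \cos{\left(\frac{4 z^{2}}{3} - 1 \right)}] = \frac{8 z \sin{\left(\frac{4 z^{2}}{3} - 1 \right)}}{3} = G'(z).

G(z) = 1 - \cos{\left(\frac{4 z^{2}}{3} - 1 \right)}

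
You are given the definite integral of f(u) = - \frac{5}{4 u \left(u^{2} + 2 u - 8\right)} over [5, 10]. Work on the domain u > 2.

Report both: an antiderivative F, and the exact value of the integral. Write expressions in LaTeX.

Antiderivative: F(u) = \frac{5 \log{\left(u \right)}}{32} - \frac{5 \log{\left(u - 2 \right)}}{48} - \frac{5 \log{\left(u + 4 \right)}}{96}; value = - \frac{5 \log{\left(5 \right)}}{32} - \frac{5 \log{\left(8 \right)}}{48} - \frac{5 \log{\left(14 \right)}}{96} + \frac{5 \log{\left(3 \right)}}{48} + \frac{5 \log{\left(9 \right)}}{96} + \frac{5 \log{\left(10 \right)}}{32}

Factor the denominator (4 u \left(u - 2\right) \left(u + 4\right)) and decompose: f = - \frac{5}{96 \left(u + 4\right)} - \frac{5}{48 \left(u - 2\right)} + \frac{5}{32 u}; each piece integrates to a log, atan, or power term.
F(u) = \frac{5 \log{\left(u \right)}}{32} - \frac{5 \log{\left(u - 2 \right)}}{48} - \frac{5 \log{\left(u + 4 \right)}}{96} is an antiderivative of f.
Check: d/du[\frac{5 \log{\left(u \right)}}{32} - \frac{5 \log{\left(u - 2 \right)}}{48} - \frac{5 \log{\left(u + 4 \right)}}{96}] = - \frac{5}{4 u^{3} + 8 u^{2} - 32 u}, which equals f(u).
F(10) = - \frac{5 \log{\left(8 \right)}}{48} - \frac{5 \log{\left(14 \right)}}{96} + \frac{5 \log{\left(10 \right)}}{32}; F(5) = - \frac{5 \log{\left(3 \right)}}{48} - \frac{5 \log{\left(9 \right)}}{96} + \frac{5 \log{\left(5 \right)}}{32}.
Integral = F(10) - F(5) = - \frac{5 \log{\left(5 \right)}}{32} - \frac{5 \log{\left(8 \right)}}{48} - \frac{5 \log{\left(14 \right)}}{96} + \frac{5 \log{\left(3 \right)}}{48} + \frac{5 \log{\left(9 \right)}}{96} + \frac{5 \log{\left(10 \right)}}{32}.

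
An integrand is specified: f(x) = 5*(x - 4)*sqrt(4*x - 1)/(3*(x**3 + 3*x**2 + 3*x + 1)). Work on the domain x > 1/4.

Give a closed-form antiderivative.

An antiderivative is F(x) = -5*(4*x - 1)**(3/2)/(6*(x + 1)**2).

Recognize the product-rule pattern: f = u'v + uv' with u = -10*(4*x - 1)**(3/2)/3, v = (2*x + 2)**(-2), so integration by parts undoes it.
Check: d/dx[-5*(4*x - 1)**(3/2)/(6*(x + 1)**2)] = (5*x*sqrt(4*x - 1) - 20*sqrt(4*x - 1))/(3*x**3 + 9*x**2 + 9*x + 3), which equals f(x).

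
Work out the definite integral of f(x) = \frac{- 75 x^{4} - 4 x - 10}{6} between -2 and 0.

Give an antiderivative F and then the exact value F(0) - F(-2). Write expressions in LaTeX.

For F(x) to be correct the identity F'(x) - f(x) = 0 must hold.
F(x) = \frac{x \left(- 15 x^{4} - 2 x - 10\right)}{6} is an antiderivative of f.
Check: d/dx[\frac{x \left(- 15 x^{4} - 2 x - 10\right)}{6}] = - \frac{25 x^{4}}{2} - \frac{2 x}{3} - \frac{5}{3}, which equals f(x).
F(0) = 0; F(-2) = 82.
Integral = F(0) - F(-2) = -82.

Antiderivative: F(x) = \frac{x \left(- 15 x^{4} - 2 x - 10\right)}{6}; value = -82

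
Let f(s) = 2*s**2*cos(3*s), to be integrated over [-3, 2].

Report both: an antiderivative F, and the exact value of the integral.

Antiderivative: F(s) = 2*s**2*sin(3*s)/3 + 4*s*cos(3*s)/9 - 4*sin(3*s)/27; value = 4*cos(9)/3 + 68*sin(6)/27 + 8*cos(6)/9 + 158*sin(9)/27

Whatever form F(s) takes, F'(s) = f(s) is non-negotiable.
F(s) = 2*s**2*sin(3*s)/3 + 4*s*cos(3*s)/9 - 4*sin(3*s)/27 is an antiderivative of f.
Check: d/ds[2*s**2*sin(3*s)/3 + 4*s*cos(3*s)/9 - 4*sin(3*s)/27] = 2*s**2*cos(3*s) = f(s).
F(2) = 68*sin(6)/27 + 8*cos(6)/9; F(-3) = -158*sin(9)/27 - 4*cos(9)/3.
Integral = F(2) - F(-3) = 4*cos(9)/3 + 68*sin(6)/27 + 8*cos(6)/9 + 158*sin(9)/27.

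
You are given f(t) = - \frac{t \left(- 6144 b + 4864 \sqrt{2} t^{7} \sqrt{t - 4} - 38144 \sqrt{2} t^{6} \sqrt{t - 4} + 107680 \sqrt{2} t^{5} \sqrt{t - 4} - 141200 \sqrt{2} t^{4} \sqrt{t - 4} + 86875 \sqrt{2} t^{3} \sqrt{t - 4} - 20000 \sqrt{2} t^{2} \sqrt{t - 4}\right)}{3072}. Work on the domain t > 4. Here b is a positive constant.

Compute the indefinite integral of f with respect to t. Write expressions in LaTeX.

Whatever form F(t) takes, F'(t) = f(t) is non-negotiable.
Check: d/dt[b t^{2} - \frac{2 \left(\frac{t}{2} - 2\right)^{\frac{3}{2}} \left(- t^{2} + \frac{5 t}{4}\right)^{4}}{3}] = 2 b t - \frac{19 \sqrt{2} t^{8} \sqrt{t - 4}}{12} + \frac{149 \sqrt{2} t^{7} \sqrt{t - 4}}{12} - \frac{3365 \sqrt{2} t^{6} \sqrt{t - 4}}{96} + \frac{8825 \sqrt{2} t^{5} \sqrt{t - 4}}{192} - \frac{86875 \sqrt{2} t^{4} \sqrt{t - 4}}{3072} + \frac{625 \sqrt{2} t^{3} \sqrt{t - 4}}{96}, which equals f(t).

F(t) = b t^{2} - \frac{2 \left(\frac{t}{2} - 2\right)^{\frac{3}{2}} \left(- t^{2} + \frac{5 t}{4}\right)^{4}}{3} + C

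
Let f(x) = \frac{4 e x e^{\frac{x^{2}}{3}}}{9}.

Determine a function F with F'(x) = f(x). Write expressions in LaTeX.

f matches the chain-rule pattern g'(h)*h' with inner function h(x) = \frac{x^{2}}{3} + 1; substituting u = h(x) collapses the integral.
Check: d/dx[\frac{2 e^{\frac{x^{2}}{3} + 1}}{3}] = \frac{4 e x e^{\frac{x^{2}}{3}}}{9} = f(x).

An antiderivative is F(x) = \frac{2 e^{\frac{x^{2}}{3} + 1}}{3}.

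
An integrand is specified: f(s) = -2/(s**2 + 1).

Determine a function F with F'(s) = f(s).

An antiderivative F(s) passes only if d/ds[F] lands on f(s) exactly.
Check: d/ds[-2*atan(s)] = -2/(s**2 + 1) = f(s).

An antiderivative is F(s) = -2*atan(s).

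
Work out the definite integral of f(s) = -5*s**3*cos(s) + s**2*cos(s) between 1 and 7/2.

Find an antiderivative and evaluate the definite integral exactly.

Antiderivative: F(s) = -5*s**3*sin(s) + s**2*sin(s) - 15*s**2*cos(s) + 30*s*sin(s) + 2*s*cos(s) - 2*sin(s) + 30*cos(s); value = -24*sin(1) - 17*cos(1) - 793*sin(7/2)/8 - 587*cos(7/2)/4

Integrate term by term and add the pieces.
F(s) = -5*s**3*sin(s) + s**2*sin(s) - 15*s**2*cos(s) + 30*s*sin(s) + 2*s*cos(s) - 2*sin(s) + 30*cos(s) is an antiderivative of f.
Check: d/ds[-5*s**3*sin(s) + s**2*sin(s) - 15*s**2*cos(s) + 30*s*sin(s) + 2*s*cos(s) - 2*sin(s) + 30*cos(s)] = -5*s**3*cos(s) + s**2*cos(s) = f(s).
F(7/2) = -793*sin(7/2)/8 - 587*cos(7/2)/4; F(1) = 17*cos(1) + 24*sin(1).
Integral = F(7/2) - F(1) = -24*sin(1) - 17*cos(1) - 793*sin(7/2)/8 - 587*cos(7/2)/4.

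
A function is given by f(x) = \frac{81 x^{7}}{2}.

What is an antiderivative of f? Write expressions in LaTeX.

An antiderivative is F(x) = \frac{81 x^{8}}{16}.

Check any antiderivative F(x) by computing F'(x) and comparing it with f(x).
Check: d/dx[\frac{81 x^{8}}{16}] = \frac{81 x^{7}}{2} = f(x).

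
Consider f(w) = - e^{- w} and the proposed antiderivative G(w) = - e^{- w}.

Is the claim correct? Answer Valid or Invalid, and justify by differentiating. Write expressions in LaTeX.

Invalid: d/dw[G] - f = 2 e^{- w}, which is not 0.

d/dw[G] = e^{- w}
d/dw[G] - f(w) = 2 e^{- w} != 0.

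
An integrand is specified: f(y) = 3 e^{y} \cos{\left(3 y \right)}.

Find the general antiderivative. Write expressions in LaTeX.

Any candidate F(y) must reproduce f(y) exactly when differentiated.
Check: d/dy[\frac{9 e^{y} \sin{\left(3 y \right)}}{10} + \frac{3 e^{y} \cos{\left(3 y \right)}}{10}] = 3 e^{y} \cos{\left(3 y \right)} = f(y).

F(y) = \frac{9 e^{y} \sin{\left(3 y \right)}}{10} + \frac{3 e^{y} \cos{\left(3 y \right)}}{10} + C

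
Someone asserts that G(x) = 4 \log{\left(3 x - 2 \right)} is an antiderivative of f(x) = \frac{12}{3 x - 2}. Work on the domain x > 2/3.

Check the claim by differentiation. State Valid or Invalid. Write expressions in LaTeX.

d/dx[G] = \frac{12}{3 x - 2}
This equals f(x) exactly, so the claim holds.

Valid - the claim checks out under differentiation.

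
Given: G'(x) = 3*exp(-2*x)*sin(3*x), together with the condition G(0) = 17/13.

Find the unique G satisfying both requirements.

Whatever form G(x) takes, its d/dx must return the stated G'(x).
A general antiderivative is -6*exp(-2*x)*sin(3*x)/13 - 9*exp(-2*x)*cos(3*x)/13 + C.
The condition gives C = 17/13 - (-9/13) = 2.
So G(x) = (26*exp(2*x) - 6*sin(3*x) - 9*cos(3*x))*exp(-2*x)/13.
Check: d/dx[(26*exp(2*x) - 6*sin(3*x) - 9*cos(3*x))*exp(-2*x)/13] = 3*exp(-2*x)*sin(3*x) = G'(x).

G(x) = (26*exp(2*x) - 6*sin(3*x) - 9*cos(3*x))*exp(-2*x)/13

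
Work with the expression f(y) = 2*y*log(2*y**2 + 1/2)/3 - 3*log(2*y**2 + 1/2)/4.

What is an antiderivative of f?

An antiderivative is F(y) = y**2*log(2*y**2 + 1/2)/3 - y**2/3 - 3*y*log(2*y**2 + 1/2)/4 + 3*y/2 + log(y**2 + 1/4)/12 - 3*atan(2*y)/4.

The integrand splits into summands that can be handled one at a time.
Check: d/dy[y**2*log(2*y**2 + 1/2)/3 - y**2/3 - 3*y*log(2*y**2 + 1/2)/4 + 3*y/2 + log(y**2 + 1/4)/12 - 3*atan(2*y)/4] = 2*y*log(2*y**2 + 1/2)/3 - 3*log(2*y**2 + 1/2)/4 = f(y).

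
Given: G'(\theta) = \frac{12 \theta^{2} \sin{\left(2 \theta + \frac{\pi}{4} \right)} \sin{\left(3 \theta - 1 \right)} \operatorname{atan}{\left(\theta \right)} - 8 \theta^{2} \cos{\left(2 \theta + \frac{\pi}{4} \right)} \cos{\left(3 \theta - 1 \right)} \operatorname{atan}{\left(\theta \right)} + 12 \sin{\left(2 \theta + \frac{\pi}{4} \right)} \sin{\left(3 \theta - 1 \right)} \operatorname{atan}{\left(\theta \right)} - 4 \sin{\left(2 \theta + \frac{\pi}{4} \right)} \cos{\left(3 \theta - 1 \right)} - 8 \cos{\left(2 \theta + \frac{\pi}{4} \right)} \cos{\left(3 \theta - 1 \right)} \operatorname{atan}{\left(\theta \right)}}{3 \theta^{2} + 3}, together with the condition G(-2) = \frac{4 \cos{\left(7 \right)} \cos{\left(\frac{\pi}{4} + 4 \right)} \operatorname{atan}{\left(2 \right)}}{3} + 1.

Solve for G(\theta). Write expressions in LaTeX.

G(\theta) = - \frac{4 \sin{\left(2 \theta + \frac{\pi}{4} \right)} \cos{\left(3 \theta - 1 \right)} \operatorname{atan}{\left(\theta \right)}}{3} + 1

A candidate passes only if d/d\theta[G] lands on the given G'(\theta) exactly.
A general antiderivative is - \frac{4 \sin{\left(2 \theta + \frac{\pi}{4} \right)} \cos{\left(3 \theta - 1 \right)} \operatorname{atan}{\left(\theta \right)}}{3} + C.
The condition gives C = \frac{4 \cos{\left(7 \right)} \cos{\left(\frac{\pi}{4} + 4 \right)} \operatorname{atan}{\left(2 \right)}}{3} + 1 - (\frac{4 \cos{\left(7 \right)} \cos{\left(\frac{\pi}{4} + 4 \right)} \operatorname{atan}{\left(2 \right)}}{3}) = 1.
So G(\theta) = - \frac{4 \sin{\left(2 \theta + \frac{\pi}{4} \right)} \cos{\left(3 \theta - 1 \right)} \operatorname{atan}{\left(\theta \right)}}{3} + 1.
Check: d/d\theta[- \frac{4 \sin{\left(2 \theta + \frac{\pi}{4} \right)} \cos{\left(3 \theta - 1 \right)} \operatorname{atan}{\left(\theta \right)}}{3} + 1] = \frac{12 \theta^{2} \sin{\left(2 \theta + \frac{\pi}{4} \right)} \sin{\left(3 \theta - 1 \right)} \operatorname{atan}{\left(\theta \right)} - 8 \theta^{2} \cos{\left(2 \theta + \frac{\pi}{4} \right)} \cos{\left(3 \theta - 1 \right)} \operatorname{atan}{\left(\theta \right)} + 12 \sin{\left(2 \theta + \frac{\pi}{4} \right)} \sin{\left(3 \theta - 1 \right)} \operatorname{atan}{\left(\theta \right)} - 4 \sin{\left(2 \theta + \frac{\pi}{4} \right)} \cos{\left(3 \theta - 1 \right)} - 8 \cos{\left(2 \theta + \frac{\pi}{4} \right)} \cos{\left(3 \theta - 1 \right)} \operatorname{atan}{\left(\theta \right)}}{3 \theta^{2} + 3} = G'(\theta).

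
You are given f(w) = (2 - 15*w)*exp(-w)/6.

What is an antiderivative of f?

An antiderivative is F(w) = (15*w + 13)*exp(-w)/6.

Recognize the product-rule pattern: f = u'v + uv' with u = 5*w/2 + 13/6, v = exp(-w), so integration by parts undoes it.
Check: d/dw[(15*w + 13)*exp(-w)/6] = (2 - 15*w)*exp(-w)/6 = f(w).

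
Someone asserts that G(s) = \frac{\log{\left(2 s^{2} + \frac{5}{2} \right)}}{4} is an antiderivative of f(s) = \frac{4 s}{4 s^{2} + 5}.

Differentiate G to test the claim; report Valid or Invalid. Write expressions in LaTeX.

Invalid: d/ds[G] - f = - \frac{2 s}{4 s^{2} + 5}, which is not 0.

d/ds[G] = \frac{2 s}{4 s^{2} + 5}
d/ds[G] - f(s) = - \frac{2 s}{4 s^{2} + 5} != 0.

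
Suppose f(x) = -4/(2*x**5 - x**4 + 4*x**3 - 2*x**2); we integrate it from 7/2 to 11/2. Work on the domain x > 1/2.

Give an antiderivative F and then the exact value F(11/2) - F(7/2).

Factor the denominator (x**2*(2*x - 1)*(x**2 + 2)) and decompose: f = -2*(2*x + 1)/(9*(x**2 + 2)) - 64/(9*(2*x - 1)) + 4/x + 2/x**2; each piece integrates to a log, atan, or power term.
F(x) = 4*log(x) - 32*log(x - 1/2)/9 - 2*log(x**2 + 2)/9 - sqrt(2)*atan(sqrt(2)*x/2)/9 - 2/x is an antiderivative of f.
Check: d/dx[4*log(x) - 32*log(x - 1/2)/9 - 2*log(x**2 + 2)/9 - sqrt(2)*atan(sqrt(2)*x/2)/9 - 2/x] = -4/(2*x**5 - x**4 + 4*x**3 - 2*x**2) = f(x).
F(11/2) = -32*log(5)/9 - 2*log(129/4)/9 - 4/11 - sqrt(2)*atan(11*sqrt(2)/4)/9 + 4*log(11/2); F(7/2) = -32*log(3)/9 - 2*log(57/4)/9 - 4/7 - sqrt(2)*atan(7*sqrt(2)/4)/9 + 4*log(7/2).
Integral = F(11/2) - F(7/2) = -32*log(5)/9 - 4*log(7/2) - 2*log(129/4)/9 - sqrt(2)*atan(11*sqrt(2)/4)/9 + sqrt(2)*atan(7*sqrt(2)/4)/9 + 16/77 + 2*log(57/4)/9 + 32*log(3)/9 + 4*log(11/2).

Antiderivative: F(x) = 4*log(x) - 32*log(x - 1/2)/9 - 2*log(x**2 + 2)/9 - sqrt(2)*atan(sqrt(2)*x/2)/9 - 2/x; value = -32*log(5)/9 - 4*log(7/2) - 2*log(129/4)/9 - sqrt(2)*atan(11*sqrt(2)/4)/9 + sqrt(2)*atan(7*sqrt(2)/4)/9 + 16/77 + 2*log(57/4)/9 + 32*log(3)/9 + 4*log(11/2)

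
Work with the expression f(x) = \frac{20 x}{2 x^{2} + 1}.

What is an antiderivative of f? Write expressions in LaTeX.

The substitution u = 2 x^{2} + 1 works: f is exactly (dF/du)*(du/dx) for that inner function.
Check: d/dx[5 \log{\left(2 x^{2} + 1 \right)}] = \frac{20 x}{2 x^{2} + 1} = f(x).

An antiderivative is F(x) = 5 \log{\left(2 x^{2} + 1 \right)}.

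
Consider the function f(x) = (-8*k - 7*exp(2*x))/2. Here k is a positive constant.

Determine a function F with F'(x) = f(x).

Whatever form F(x) takes, F'(x) = f(x) is non-negotiable.
Check: d/dx[-(16*k*x + 7*exp(2*x))/4] = -4*k - 7*exp(2*x)/2, which equals f(x).

An antiderivative is F(x) = -(16*k*x + 7*exp(2*x))/4.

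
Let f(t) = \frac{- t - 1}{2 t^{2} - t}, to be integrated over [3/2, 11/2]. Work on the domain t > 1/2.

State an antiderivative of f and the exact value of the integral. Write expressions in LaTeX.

Factor the denominator (t \left(2 t - 1\right)) and decompose: f = - \frac{3}{2 t - 1} + \frac{1}{t}; each piece integrates to a log, atan, or power term.
F(t) = \log{\left(t \right)} - \frac{3 \log{\left(t - \frac{1}{2} \right)}}{2} is an antiderivative of f.
Check: d/dt[\log{\left(t \right)} - \frac{3 \log{\left(t - \frac{1}{2} \right)}}{2}] = \frac{- t - 1}{2 t^{2} - t} = f(t).
F(11/2) = - \frac{3 \log{\left(5 \right)}}{2} + \log{\left(\frac{11}{2} \right)}; F(3/2) = \log{\left(\frac{3}{2} \right)}.
Integral = F(11/2) - F(3/2) = - \frac{3 \log{\left(5 \right)}}{2} - \log{\left(\frac{3}{2} \right)} + \log{\left(\frac{11}{2} \right)}.

Antiderivative: F(t) = \log{\left(t \right)} - \frac{3 \log{\left(t - \frac{1}{2} \right)}}{2}; value = - \frac{3 \log{\left(5 \right)}}{2} - \log{\left(\frac{3}{2} \right)} + \log{\left(\frac{11}{2} \right)}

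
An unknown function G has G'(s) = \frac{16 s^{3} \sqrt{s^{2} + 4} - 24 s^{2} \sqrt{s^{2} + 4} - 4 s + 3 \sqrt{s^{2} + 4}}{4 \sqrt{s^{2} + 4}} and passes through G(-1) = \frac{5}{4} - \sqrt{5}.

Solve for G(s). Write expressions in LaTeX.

Recover the given G'(s) by differentiating a candidate G(s); any mismatch rules it out.
A general antiderivative is s^{4} - 2 s^{3} + \frac{3 s}{4} - \sqrt{s^{2} + 4} + C.
The condition gives C = \frac{5}{4} - \sqrt{5} - (\frac{9}{4} - \sqrt{5}) = -1.
So G(s) = \frac{4 s^{4} - 8 s^{3} + 3 s - 4 \sqrt{s^{2} + 4} - 4}{4}.
Check: d/ds[\frac{4 s^{4} - 8 s^{3} + 3 s - 4 \sqrt{s^{2} + 4} - 4}{4}] = \frac{16 s^{3} \sqrt{s^{2} + 4} - 24 s^{2} \sqrt{s^{2} + 4} - 4 s + 3 \sqrt{s^{2} + 4}}{4 \sqrt{s^{2} + 4}} = G'(s).

G(s) = \frac{4 s^{4} - 8 s^{3} + 3 s - 4 \sqrt{s^{2} + 4} - 4}{4}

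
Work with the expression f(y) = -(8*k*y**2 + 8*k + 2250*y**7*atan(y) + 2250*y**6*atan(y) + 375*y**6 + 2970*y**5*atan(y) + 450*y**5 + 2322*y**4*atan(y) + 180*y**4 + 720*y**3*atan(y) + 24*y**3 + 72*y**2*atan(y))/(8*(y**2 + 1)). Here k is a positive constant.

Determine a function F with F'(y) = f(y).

A candidate is checked by its d/dy: the result must match f(y).
Check: d/dy[-k*y + 3*(-5*y**2/2 - y)**3*atan(y)] = (-8*k*y**2 - 8*k - 2250*y**7*atan(y) - 2250*y**6*atan(y) - 375*y**6 - 2970*y**5*atan(y) - 450*y**5 - 2322*y**4*atan(y) - 180*y**4 - 720*y**3*atan(y) - 24*y**3 - 72*y**2*atan(y))/(8*y**2 + 8), which equals f(y).

An antiderivative is F(y) = -k*y + 3*(-5*y**2/2 - y)**3*atan(y).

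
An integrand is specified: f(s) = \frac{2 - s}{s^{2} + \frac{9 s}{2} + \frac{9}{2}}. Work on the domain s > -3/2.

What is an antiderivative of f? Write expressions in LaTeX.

The denominator factors as \left(s + 3\right) \left(2 s + 3\right); partial fractions split f into directly integrable pieces: \frac{14}{3 \left(2 s + 3\right)} - \frac{10}{3 \left(s + 3\right)}.
Check: d/ds[- \frac{- 7 \log{\left(s + \frac{3}{2} \right)} + 10 \log{\left(s + 3 \right)}}{3}] = \frac{4 - 2 s}{2 s^{2} + 9 s + 9}, which equals f(s).

An antiderivative is F(s) = - \frac{- 7 \log{\left(s + \frac{3}{2} \right)} + 10 \log{\left(s + 3 \right)}}{3}.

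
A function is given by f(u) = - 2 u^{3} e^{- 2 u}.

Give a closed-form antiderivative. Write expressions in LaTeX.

An antiderivative is F(u) = \frac{\left(4 u^{3} + 6 u^{2} + 6 u + 3\right) e^{- 2 u}}{4}.

f has the shape v'r + vr' for v = u^{3} + \frac{3 u^{2}}{2} + \frac{3 u}{2} + \frac{3}{4} and r = e^{- 2 u} — it is the derivative of the product v*r.
Check: d/du[\frac{\left(4 u^{3} + 6 u^{2} + 6 u + 3\right) e^{- 2 u}}{4}] = - 2 u^{3} e^{- 2 u} = f(u).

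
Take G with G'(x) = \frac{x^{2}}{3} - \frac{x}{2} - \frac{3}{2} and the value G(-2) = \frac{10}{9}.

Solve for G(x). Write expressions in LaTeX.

G(x) = \frac{x \left(4 x^{2} - 9 x - 54\right)}{36}

Integrate term by term and add the pieces.
A general antiderivative is \frac{x^{3}}{9} - \frac{x^{2}}{4} - \frac{3 x}{2} + C.
The condition gives C = \frac{10}{9} - (\frac{10}{9}) = 0.
So G(x) = \frac{x \left(4 x^{2} - 9 x - 54\right)}{36}.
Check: d/dx[\frac{x \left(4 x^{2} - 9 x - 54\right)}{36}] = \frac{x^{2}}{3} - \frac{x}{2} - \frac{3}{2} = G'(x).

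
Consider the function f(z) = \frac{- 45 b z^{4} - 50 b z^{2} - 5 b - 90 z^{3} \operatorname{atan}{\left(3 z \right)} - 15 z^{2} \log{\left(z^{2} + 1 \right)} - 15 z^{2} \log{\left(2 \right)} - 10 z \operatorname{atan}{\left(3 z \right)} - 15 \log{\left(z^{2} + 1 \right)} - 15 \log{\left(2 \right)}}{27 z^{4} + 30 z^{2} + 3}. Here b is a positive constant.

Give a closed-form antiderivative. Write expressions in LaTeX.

An antiderivative is F(z) = - \frac{5 b z}{3} - \frac{5 \log{\left(2 z^{2} + 2 \right)} \operatorname{atan}{\left(3 z \right)}}{3}.

Recover f(z) by differentiating a candidate F(z); any mismatch rules it out.
Check: d/dz[- \frac{5 b z}{3} - \frac{5 \log{\left(2 z^{2} + 2 \right)} \operatorname{atan}{\left(3 z \right)}}{3}] = \frac{- 45 b z^{4} - 50 b z^{2} - 5 b - 90 z^{3} \operatorname{atan}{\left(3 z \right)} - 15 z^{2} \log{\left(z^{2} + 1 \right)} - 15 z^{2} \log{\left(2 \right)} - 10 z \operatorname{atan}{\left(3 z \right)} - 15 \log{\left(z^{2} + 1 \right)} - 15 \log{\left(2 \right)}}{27 z^{4} + 30 z^{2} + 3} = f(z).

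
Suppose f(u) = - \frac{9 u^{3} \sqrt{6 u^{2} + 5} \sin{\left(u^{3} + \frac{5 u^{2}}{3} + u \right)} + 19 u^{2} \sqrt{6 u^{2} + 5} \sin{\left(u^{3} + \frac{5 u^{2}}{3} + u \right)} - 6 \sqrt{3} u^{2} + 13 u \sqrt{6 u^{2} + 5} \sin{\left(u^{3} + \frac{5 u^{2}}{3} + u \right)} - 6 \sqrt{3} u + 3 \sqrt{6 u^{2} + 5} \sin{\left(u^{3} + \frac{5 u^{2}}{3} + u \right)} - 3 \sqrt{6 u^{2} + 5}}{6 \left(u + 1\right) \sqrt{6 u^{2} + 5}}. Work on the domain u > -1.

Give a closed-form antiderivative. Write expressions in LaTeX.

An antiderivative is F(u) = \frac{\sqrt{2 u^{2} + \frac{5}{3}}}{2} + \frac{\log{\left(u + 1 \right)}}{2} + \frac{\cos{\left(u^{3} + \frac{5 u^{2}}{3} + u \right)}}{2}.

Whatever form F(u) takes, F'(u) = f(u) is non-negotiable.
Check: d/du[\frac{\sqrt{2 u^{2} + \frac{5}{3}}}{2} + \frac{\log{\left(u + 1 \right)}}{2} + \frac{\cos{\left(u^{3} + \frac{5 u^{2}}{3} + u \right)}}{2}] = \frac{- 9 u^{3} \sqrt{6 u^{2} + 5} \sin{\left(u^{3} + \frac{5 u^{2}}{3} + u \right)} - 19 u^{2} \sqrt{6 u^{2} + 5} \sin{\left(u^{3} + \frac{5 u^{2}}{3} + u \right)} + 6 \sqrt{3} u^{2} - 13 u \sqrt{6 u^{2} + 5} \sin{\left(u^{3} + \frac{5 u^{2}}{3} + u \right)} + 6 \sqrt{3} u - 3 \sqrt{6 u^{2} + 5} \sin{\left(u^{3} + \frac{5 u^{2}}{3} + u \right)} + 3 \sqrt{6 u^{2} + 5}}{6 u \sqrt{6 u^{2} + 5} + 6 \sqrt{6 u^{2} + 5}}, which equals f(u).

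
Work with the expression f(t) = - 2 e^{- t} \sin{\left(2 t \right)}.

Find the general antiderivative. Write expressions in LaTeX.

A candidate is checked by its d/dt: the result must match f(t).
Check: d/dt[\frac{2 \left(\sin{\left(2 t \right)} + 2 \cos{\left(2 t \right)}\right) e^{- t}}{5}] = - 2 e^{- t} \sin{\left(2 t \right)} = f(t).

F(t) = \frac{2 \left(\sin{\left(2 t \right)} + 2 \cos{\left(2 t \right)}\right) e^{- t}}{5} + C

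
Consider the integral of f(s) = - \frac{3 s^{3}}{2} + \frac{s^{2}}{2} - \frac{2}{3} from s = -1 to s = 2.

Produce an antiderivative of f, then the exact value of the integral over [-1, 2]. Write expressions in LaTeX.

The integrand splits into summands that can be handled one at a time.
F(s) = - \frac{3 s^{4}}{8} + \frac{s^{3}}{6} - \frac{2 s}{3} is an antiderivative of f.
Check: d/ds[- \frac{3 s^{4}}{8} + \frac{s^{3}}{6} - \frac{2 s}{3}] = - \frac{3 s^{3}}{2} + \frac{s^{2}}{2} - \frac{2}{3} = f(s).
F(2) = -6; F(-1) = \frac{1}{8}.
Integral = F(2) - F(-1) = - \frac{49}{8}.

Antiderivative: F(s) = - \frac{3 s^{4}}{8} + \frac{s^{3}}{6} - \frac{2 s}{3}; value = - \frac{49}{8}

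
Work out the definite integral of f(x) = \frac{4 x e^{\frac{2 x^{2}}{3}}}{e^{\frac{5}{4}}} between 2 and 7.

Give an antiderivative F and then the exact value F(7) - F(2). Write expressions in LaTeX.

Antiderivative: F(x) = \frac{3 e^{\frac{2 x^{2}}{3}}}{e^{\frac{5}{4}}}; value = - 3 e^{\frac{17}{12}} + 3 e^{\frac{377}{12}}

The substitution u = \frac{2 x^{2}}{3} - \frac{5}{4} works: f is exactly (dF/du)*(du/dx) for that inner function.
F(x) = \frac{3 e^{\frac{2 x^{2}}{3}}}{e^{\frac{5}{4}}} is an antiderivative of f.
Check: d/dx[\frac{3 e^{\frac{2 x^{2}}{3}}}{e^{\frac{5}{4}}}] = \frac{4 x e^{\frac{2 x^{2}}{3}}}{e^{\frac{5}{4}}} = f(x).
F(7) = 3 e^{\frac{377}{12}}; F(2) = 3 e^{\frac{17}{12}}.
Integral = F(7) - F(2) = - 3 e^{\frac{17}{12}} + 3 e^{\frac{377}{12}}.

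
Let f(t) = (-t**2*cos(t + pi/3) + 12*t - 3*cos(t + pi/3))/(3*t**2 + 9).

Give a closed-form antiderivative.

An antiderivative is F(t) = log(t**4/3 + 2*t**2 + 3) - sin(t + pi/3)/3.

Check any antiderivative F(t) by computing F'(t) and comparing it with f(t).
Check: d/dt[log(t**4/3 + 2*t**2 + 3) - sin(t + pi/3)/3] = (-t**2*cos(t + pi/3) + 12*t - 3*cos(t + pi/3))/(3*t**2 + 9) = f(t).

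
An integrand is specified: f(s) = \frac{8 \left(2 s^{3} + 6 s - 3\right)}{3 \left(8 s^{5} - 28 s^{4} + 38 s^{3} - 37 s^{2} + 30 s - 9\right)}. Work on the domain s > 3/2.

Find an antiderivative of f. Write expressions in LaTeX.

Factor the denominator (3 \left(2 s - 3\right)^{2} \left(2 s - 1\right) \left(s^{2} + 1\right)) and decompose: f = \frac{8 \left(142 s + 31\right)}{2535 \left(s^{2} + 1\right)} + \frac{2}{15 \left(2 s - 1\right)} - \frac{174}{169 \left(2 s - 3\right)} + \frac{68}{13 \left(2 s - 3\right)^{2}}; each piece integrates to a log, atan, or power term.
Check: d/ds[- \frac{87 \log{\left(s - \frac{3}{2} \right)}}{169} + \frac{\log{\left(s - \frac{1}{2} \right)}}{15} + \frac{568 \log{\left(s^{2} + 1 \right)}}{2535} + \frac{248 \operatorname{atan}{\left(s \right)}}{2535} - \frac{34}{26 s - 39}] = \frac{16 s^{3} + 48 s - 24}{24 s^{5} - 84 s^{4} + 114 s^{3} - 111 s^{2} + 90 s - 27}, which equals f(s).

An antiderivative is F(s) = - \frac{87 \log{\left(s - \frac{3}{2} \right)}}{169} + \frac{\log{\left(s - \frac{1}{2} \right)}}{15} + \frac{568 \log{\left(s^{2} + 1 \right)}}{2535} + \frac{248 \operatorname{atan}{\left(s \right)}}{2535} - \frac{34}{26 s - 39}.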